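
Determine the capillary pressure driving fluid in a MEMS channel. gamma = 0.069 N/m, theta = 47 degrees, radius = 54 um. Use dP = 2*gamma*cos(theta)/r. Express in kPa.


Step 1: cos(47 deg) = 0.682
Step 2: Convert r to m: r = 54e-6 m
Step 3: dP = 2 * 0.069 * 0.682 / 54e-6 = 1742.9 Pa
Step 4: Convert Pa to kPa (divide by 1000).
dP = 1.74 kPa


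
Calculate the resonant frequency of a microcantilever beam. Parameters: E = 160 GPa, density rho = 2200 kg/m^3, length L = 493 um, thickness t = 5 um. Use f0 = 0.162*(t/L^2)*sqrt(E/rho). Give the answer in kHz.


Step 1: Convert units to SI.
t_SI = 5e-6 m, L_SI = 493e-6 m
Step 2: Calculate sqrt(E/rho).
sqrt(160e9 / 2200) = 8528.03 m/s
Step 3: Compute f0.
f0 = 0.162 * 5e-6 / (493e-6)^2 * 8528.03 = 28421.0 Hz = 28.42 kHz


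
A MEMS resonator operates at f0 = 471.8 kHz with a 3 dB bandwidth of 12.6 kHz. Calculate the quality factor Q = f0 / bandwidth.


Step 1: Q = f0 / bandwidth
Step 2: Q = 471.8 / 12.6
Q = 37.4


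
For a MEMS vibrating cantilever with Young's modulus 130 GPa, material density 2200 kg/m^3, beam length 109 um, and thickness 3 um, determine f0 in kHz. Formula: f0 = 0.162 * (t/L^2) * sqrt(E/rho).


Step 1: Convert units to SI.
t_SI = 3e-6 m, L_SI = 109e-6 m
Step 2: Calculate sqrt(E/rho).
sqrt(130e9 / 2200) = 7687.06 m/s
Step 3: Compute f0.
f0 = 0.162 * 3e-6 / (109e-6)^2 * 7687.06 = 314444.2 Hz = 314.44 kHz


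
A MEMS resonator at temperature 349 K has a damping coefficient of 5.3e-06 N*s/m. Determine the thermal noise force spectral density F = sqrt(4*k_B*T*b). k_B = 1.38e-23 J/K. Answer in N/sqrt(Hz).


Step 1: Compute 4 * k_B * T * b
= 4 * 1.38e-23 * 349 * 5.3e-06
= 1.0210e-25 N^2/Hz
Step 2: F_noise = sqrt(1.0210e-25)
F_noise = 3.20e-13 N/sqrt(Hz)


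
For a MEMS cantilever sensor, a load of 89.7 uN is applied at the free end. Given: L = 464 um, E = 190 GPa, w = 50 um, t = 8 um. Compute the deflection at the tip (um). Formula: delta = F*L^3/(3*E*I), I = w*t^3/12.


Step 1: Calculate the second moment of area.
I = w * t^3 / 12 = 50 * 8^3 / 12 = 2133.3333 um^4
Step 2: Convert E to consistent units (1 GPa = 1000 uN/um^2).
E = 190 GPa = 190000 uN/um^2
Step 3: Calculate tip deflection.
delta = F * L^3 / (3 * E * I)
delta = 89.7 * 464^3 / (3 * 190000 * 2133.3333)
delta = 7.3691 um


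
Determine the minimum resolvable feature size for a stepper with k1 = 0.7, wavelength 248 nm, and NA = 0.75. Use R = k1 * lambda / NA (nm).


Step 1: Identify values: k1 = 0.7, lambda = 248 nm, NA = 0.75
Step 2: R = k1 * lambda / NA
R = 0.7 * 248 / 0.75
R = 231.5 nm


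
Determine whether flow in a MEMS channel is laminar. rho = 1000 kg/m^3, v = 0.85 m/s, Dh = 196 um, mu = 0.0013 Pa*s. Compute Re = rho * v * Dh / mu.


Step 1: Convert Dh to meters: Dh = 196e-6 m
Step 2: Re = rho * v * Dh / mu
Re = 1000 * 0.85 * 196e-6 / 0.0013
Re = 128.154
Since Re = 128.154 is below ~2300, the flow is laminar.


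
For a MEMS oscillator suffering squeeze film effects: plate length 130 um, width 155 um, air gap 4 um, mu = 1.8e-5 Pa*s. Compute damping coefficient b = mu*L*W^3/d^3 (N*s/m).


Step 1: Convert to SI.
L = 130e-6 m, W = 155e-6 m, d = 4e-6 m
Step 2: W^3 = (155e-6)^3 = 3.72e-12 m^3
Step 3: d^3 = (4e-6)^3 = 6.40e-17 m^3
Step 4: b = 1.8e-5 * 130e-6 * 3.72e-12 / 6.40e-17
b = 1.36e-04 N*s/m


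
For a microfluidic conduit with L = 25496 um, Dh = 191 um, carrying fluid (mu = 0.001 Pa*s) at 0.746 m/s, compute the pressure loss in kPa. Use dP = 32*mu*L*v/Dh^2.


Step 1: Convert to SI: L = 25496e-6 m, Dh = 191e-6 m
Step 2: dP = 32 * 0.001 * 25496e-6 * 0.746 / (191e-6)^2
Step 3: dP = 16683.77 Pa
Step 4: Convert to kPa: dP = 16.68 kPa


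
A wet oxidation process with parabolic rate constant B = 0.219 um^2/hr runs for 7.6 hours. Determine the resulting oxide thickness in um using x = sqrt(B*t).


Step 1: Compute B*t = 0.219 * 7.6 = 1.6644
Step 2: x = sqrt(1.6644)
x = 1.29 um


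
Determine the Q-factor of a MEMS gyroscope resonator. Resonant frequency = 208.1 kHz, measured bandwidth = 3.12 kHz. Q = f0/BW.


Step 1: Q = f0 / bandwidth
Step 2: Q = 208.1 / 3.12
Q = 66.7


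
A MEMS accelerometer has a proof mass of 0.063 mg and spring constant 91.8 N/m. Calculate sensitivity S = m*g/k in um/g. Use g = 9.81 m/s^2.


Step 1: Convert mass: m = 0.063 mg = 6.30e-08 kg
Step 2: S = m * g / k = 6.30e-08 * 9.81 / 91.8
Step 3: S = 6.73e-09 m/g
Step 4: Convert to um/g: S = 0.007 um/g


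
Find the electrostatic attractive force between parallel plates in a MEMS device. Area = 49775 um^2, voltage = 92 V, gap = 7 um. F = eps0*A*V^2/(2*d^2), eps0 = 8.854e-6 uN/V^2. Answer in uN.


Step 1: Identify parameters.
eps0 = 8.854e-6 uN/V^2, A = 49775 um^2, V = 92 V, d = 7 um
Step 2: Compute V^2 = 92^2 = 8464
Step 3: Compute d^2 = 7^2 = 49
Step 4: F = 0.5 * 8.854e-6 * 49775 * 8464 / 49
F = 38.063 uN


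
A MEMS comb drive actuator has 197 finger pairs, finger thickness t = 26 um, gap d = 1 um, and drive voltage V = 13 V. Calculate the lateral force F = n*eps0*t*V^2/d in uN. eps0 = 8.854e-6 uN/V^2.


Step 1: Parameters: n=197, eps0=8.854e-6 uN/V^2, t=26 um, V=13 V, d=1 um
Step 2: V^2 = 169
Step 3: F = 197 * 8.854e-6 * 26 * 169 / 1
F = 7.664 uN


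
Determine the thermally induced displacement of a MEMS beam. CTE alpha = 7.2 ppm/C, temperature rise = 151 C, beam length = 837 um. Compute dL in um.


Step 1: Convert CTE: alpha = 7.2 ppm/C = 7.2e-6 /C
Step 2: dL = 7.2e-6 * 151 * 837
dL = 0.91 um


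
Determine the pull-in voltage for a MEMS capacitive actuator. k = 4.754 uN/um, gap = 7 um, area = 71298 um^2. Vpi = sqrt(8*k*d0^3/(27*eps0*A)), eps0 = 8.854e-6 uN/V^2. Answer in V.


Step 1: Compute numerator: 8 * k * d0^3 = 8 * 4.754 * 7^3 = 13044.976
Step 2: Compute denominator: 27 * eps0 * A = 27 * 8.854e-6 * 71298 = 17.044357
Step 3: Vpi = sqrt(13044.976 / 17.044357)
Vpi = 27.67 V


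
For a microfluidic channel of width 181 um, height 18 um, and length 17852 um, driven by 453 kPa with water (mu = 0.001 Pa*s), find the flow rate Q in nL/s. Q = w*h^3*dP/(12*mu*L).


Step 1: Convert all dimensions to SI (meters).
w = 181e-6 m, h = 18e-6 m, L = 17852e-6 m, dP = 453e3 Pa
Step 2: Q = w * h^3 * dP / (12 * mu * L)
Q = 181e-6 * (18e-6)^3 * 453e3 / (12 * 0.001 * 17852e-6) = 2.23216435e-09 m^3/s
Step 3: Convert Q from m^3/s to nL/s (1 m^3 = 1e12 nL, so multiply by 1e12).
Q = 2232.164 nL/s


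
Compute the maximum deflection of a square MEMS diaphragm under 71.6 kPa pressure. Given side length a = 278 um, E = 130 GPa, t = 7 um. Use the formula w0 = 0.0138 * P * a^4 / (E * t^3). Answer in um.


Step 1: Convert pressure to compatible units (E is in GPa, so P in GPa).
P = 71.6 kPa = 71.6e-6 GPa
Step 2: Compute numerator: 0.0138 * P * a^4.
a^4 = 278^4 = 5972816656
numerator = 0.0138 * 71.6e-6 * 5972816656 = 5.90162e+03
Step 3: Compute denominator: E * t^3 = 130 * 7^3 = 44590
Step 4: w0 = numerator / denominator = 5.90162e+03 / 44590 = 0.1324 um


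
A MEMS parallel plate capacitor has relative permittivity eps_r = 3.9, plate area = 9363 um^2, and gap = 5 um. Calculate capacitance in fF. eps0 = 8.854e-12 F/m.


Step 1: Convert area to m^2: A = 9363e-12 m^2
Step 2: Convert gap to m: d = 5e-6 m
Step 3: C = eps0 * eps_r * A / d
C = 8.854e-12 * 3.9 * 9363e-12 / 5e-6
Step 4: Convert to fF (multiply by 1e15).
C = 64.66 fF


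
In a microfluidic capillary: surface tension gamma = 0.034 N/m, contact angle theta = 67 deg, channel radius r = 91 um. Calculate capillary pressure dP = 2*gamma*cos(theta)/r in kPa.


Step 1: cos(67 deg) = 0.3907
Step 2: Convert r to m: r = 91e-6 m
Step 3: dP = 2 * 0.034 * 0.3907 / 91e-6 = 292.0 Pa
Step 4: Convert Pa to kPa (divide by 1000).
dP = 0.29 kPa


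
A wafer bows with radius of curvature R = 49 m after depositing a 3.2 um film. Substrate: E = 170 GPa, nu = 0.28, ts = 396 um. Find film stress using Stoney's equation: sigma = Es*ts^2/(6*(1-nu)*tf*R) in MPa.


Step 1: Compute numerator: Es * ts^2 = 170 * 396^2 = 26658720 (GPa*um^2)
Step 2: Compute denominator (R in um): 6*(1-nu)*tf*R = 6*0.72*3.2*49e6 = 677376000.0 (um^2)
Step 3: sigma (GPa) = 26658720 / 677376000.0 = 3.9356e-02 GPa
Step 4: Convert to MPa (x1000): sigma = 39.4 MPa


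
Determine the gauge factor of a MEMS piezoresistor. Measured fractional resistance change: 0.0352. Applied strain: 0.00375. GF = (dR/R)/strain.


Step 1: Identify values.
dR/R = 0.0352, strain = 0.00375
Step 2: GF = (dR/R) / strain = 0.0352 / 0.00375
GF = 9.4


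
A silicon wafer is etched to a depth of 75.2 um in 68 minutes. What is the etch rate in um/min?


Step 1: Etch rate = depth / time
Step 2: rate = 75.2 / 68
rate = 1.106 um/min


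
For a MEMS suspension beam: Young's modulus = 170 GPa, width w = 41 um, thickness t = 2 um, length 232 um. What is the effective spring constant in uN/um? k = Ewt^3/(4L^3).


Step 1: Convert E to consistent units (1 GPa = 1000 uN/um^2).
E = 170 GPa = 170000 uN/um^2
Step 2: Compute t^3 = 2^3 = 8
Step 3: Compute L^3 = 232^3 = 12487168
Step 4: k = 170000 * 41 * 8 / (4 * 12487168)
k = 1.1163 uN/um


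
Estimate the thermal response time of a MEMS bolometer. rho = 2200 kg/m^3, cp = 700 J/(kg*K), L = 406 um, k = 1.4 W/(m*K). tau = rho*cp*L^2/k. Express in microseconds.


Step 1: Convert L to m: L = 406e-6 m
Step 2: L^2 = (406e-6)^2 = 1.64836e-07 m^2
Step 3: tau = 2200 * 700 * 1.64836e-07 / 1.4 = 1.813196e-01 s
Step 4: Convert to microseconds (multiply by 1e6).
tau = 181319.6 us


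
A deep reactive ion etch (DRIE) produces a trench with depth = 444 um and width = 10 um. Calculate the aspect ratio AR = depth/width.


Step 1: AR = depth / width
Step 2: AR = 444 / 10
AR = 44.4


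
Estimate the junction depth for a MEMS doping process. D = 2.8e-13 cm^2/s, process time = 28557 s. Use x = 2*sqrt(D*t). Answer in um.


Step 1: Compute D*t = 2.8e-13 * 28557 = 7.99596e-09 cm^2
Step 2: sqrt(D*t) = 8.94201e-05 cm
Step 3: x = 2 * 8.94201e-05 cm = 1.788402e-04 cm
Step 4: Convert to um (1 cm = 1e4 um): x = 1.788 um


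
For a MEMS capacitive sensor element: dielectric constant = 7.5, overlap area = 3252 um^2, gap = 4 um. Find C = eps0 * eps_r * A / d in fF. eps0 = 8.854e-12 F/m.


Step 1: Convert area to m^2: A = 3252e-12 m^2
Step 2: Convert gap to m: d = 4e-6 m
Step 3: C = eps0 * eps_r * A / d
C = 8.854e-12 * 7.5 * 3252e-12 / 4e-6
Step 4: Convert to fF (multiply by 1e15).
C = 53.99 fF


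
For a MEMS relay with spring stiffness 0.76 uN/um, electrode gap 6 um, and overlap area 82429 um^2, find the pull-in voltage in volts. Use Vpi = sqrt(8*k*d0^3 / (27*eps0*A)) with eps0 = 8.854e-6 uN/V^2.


Step 1: Compute numerator: 8 * k * d0^3 = 8 * 0.76 * 6^3 = 1313.28
Step 2: Compute denominator: 27 * eps0 * A = 27 * 8.854e-6 * 82429 = 19.705312
Step 3: Vpi = sqrt(1313.28 / 19.705312)
Vpi = 8.16 V


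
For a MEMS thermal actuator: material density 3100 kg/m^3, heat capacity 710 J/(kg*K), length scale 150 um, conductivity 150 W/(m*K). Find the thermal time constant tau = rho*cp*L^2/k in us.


Step 1: Convert L to m: L = 150e-6 m
Step 2: L^2 = (150e-6)^2 = 2.25e-08 m^2
Step 3: tau = 3100 * 710 * 2.25e-08 / 150 = 3.3015e-04 s
Step 4: Convert to microseconds (multiply by 1e6).
tau = 330.15 us


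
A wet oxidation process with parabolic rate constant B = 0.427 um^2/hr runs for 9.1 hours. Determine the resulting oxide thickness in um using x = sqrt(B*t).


Step 1: Compute B*t = 0.427 * 9.1 = 3.8857
Step 2: x = sqrt(3.8857)
x = 1.971 um


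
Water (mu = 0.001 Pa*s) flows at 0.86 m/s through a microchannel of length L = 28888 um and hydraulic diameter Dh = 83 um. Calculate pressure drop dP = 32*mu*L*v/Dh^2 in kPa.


Step 1: Convert to SI: L = 28888e-6 m, Dh = 83e-6 m
Step 2: dP = 32 * 0.001 * 28888e-6 * 0.86 / (83e-6)^2
Step 3: dP = 115401.04 Pa
Step 4: Convert to kPa: dP = 115.4 kPa


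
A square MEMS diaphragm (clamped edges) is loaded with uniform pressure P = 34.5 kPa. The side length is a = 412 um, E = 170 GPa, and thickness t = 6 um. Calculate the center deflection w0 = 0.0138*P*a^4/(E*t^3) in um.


Step 1: Convert pressure to compatible units (E is in GPa, so P in GPa).
P = 34.5 kPa = 34.5e-6 GPa
Step 2: Compute numerator: 0.0138 * P * a^4.
a^4 = 412^4 = 28813025536
numerator = 0.0138 * 34.5e-6 * 28813025536 = 1.37179e+04
Step 3: Compute denominator: E * t^3 = 170 * 6^3 = 36720
Step 4: w0 = numerator / denominator = 1.37179e+04 / 36720 = 0.3736 um


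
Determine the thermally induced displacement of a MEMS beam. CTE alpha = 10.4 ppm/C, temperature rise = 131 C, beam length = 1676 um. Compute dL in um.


Step 1: Convert CTE: alpha = 10.4 ppm/C = 10.4e-6 /C
Step 2: dL = 10.4e-6 * 131 * 1676
dL = 2.2834 um


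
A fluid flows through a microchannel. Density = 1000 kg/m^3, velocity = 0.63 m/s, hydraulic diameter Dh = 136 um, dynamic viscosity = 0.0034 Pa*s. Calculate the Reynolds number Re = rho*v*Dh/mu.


Step 1: Convert Dh to meters: Dh = 136e-6 m
Step 2: Re = rho * v * Dh / mu
Re = 1000 * 0.63 * 136e-6 / 0.0034
Re = 25.2


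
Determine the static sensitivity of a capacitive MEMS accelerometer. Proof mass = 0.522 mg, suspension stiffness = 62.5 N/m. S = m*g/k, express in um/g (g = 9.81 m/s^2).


Step 1: Convert mass: m = 0.522 mg = 5.22e-07 kg
Step 2: S = m * g / k = 5.22e-07 * 9.81 / 62.5
Step 3: S = 8.19e-08 m/g
Step 4: Convert to um/g: S = 0.082 um/g


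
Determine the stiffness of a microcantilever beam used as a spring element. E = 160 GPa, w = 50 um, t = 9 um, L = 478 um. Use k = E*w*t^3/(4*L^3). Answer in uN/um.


Step 1: Convert E to consistent units (1 GPa = 1000 uN/um^2).
E = 160 GPa = 160000 uN/um^2
Step 2: Compute t^3 = 9^3 = 729
Step 3: Compute L^3 = 478^3 = 109215352
Step 4: k = 160000 * 50 * 729 / (4 * 109215352)
k = 13.3498 uN/um


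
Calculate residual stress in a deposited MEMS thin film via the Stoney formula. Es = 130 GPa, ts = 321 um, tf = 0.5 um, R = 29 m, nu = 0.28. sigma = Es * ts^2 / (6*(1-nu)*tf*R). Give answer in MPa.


Step 1: Compute numerator: Es * ts^2 = 130 * 321^2 = 13395330 (GPa*um^2)
Step 2: Compute denominator (R in um): 6*(1-nu)*tf*R = 6*0.72*0.5*29e6 = 62640000.0 (um^2)
Step 3: sigma (GPa) = 13395330 / 62640000.0 = 2.13846e-01 GPa
Step 4: Convert to MPa (x1000): sigma = 213.8 MPa


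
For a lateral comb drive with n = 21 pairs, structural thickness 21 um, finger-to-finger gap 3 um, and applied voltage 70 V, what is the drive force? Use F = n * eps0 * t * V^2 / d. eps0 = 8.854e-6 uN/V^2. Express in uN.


Step 1: Parameters: n=21, eps0=8.854e-6 uN/V^2, t=21 um, V=70 V, d=3 um
Step 2: V^2 = 4900
Step 3: F = 21 * 8.854e-6 * 21 * 4900 / 3
F = 6.378 uN


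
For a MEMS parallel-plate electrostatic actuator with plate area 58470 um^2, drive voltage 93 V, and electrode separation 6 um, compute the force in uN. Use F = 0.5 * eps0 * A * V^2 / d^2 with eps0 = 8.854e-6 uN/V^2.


Step 1: Identify parameters.
eps0 = 8.854e-6 uN/V^2, A = 58470 um^2, V = 93 V, d = 6 um
Step 2: Compute V^2 = 93^2 = 8649
Step 3: Compute d^2 = 6^2 = 36
Step 4: F = 0.5 * 8.854e-6 * 58470 * 8649 / 36
F = 62.188 uN


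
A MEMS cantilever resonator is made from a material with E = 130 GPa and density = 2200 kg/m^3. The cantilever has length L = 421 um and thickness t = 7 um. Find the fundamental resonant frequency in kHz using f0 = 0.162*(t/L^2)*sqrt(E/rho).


Step 1: Convert units to SI.
t_SI = 7e-6 m, L_SI = 421e-6 m
Step 2: Calculate sqrt(E/rho).
sqrt(130e9 / 2200) = 7687.06 m/s
Step 3: Compute f0.
f0 = 0.162 * 7e-6 / (421e-6)^2 * 7687.06 = 49182.3 Hz = 49.18 kHz


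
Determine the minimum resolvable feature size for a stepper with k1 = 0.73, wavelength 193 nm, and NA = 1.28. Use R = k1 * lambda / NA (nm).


Step 1: Identify values: k1 = 0.73, lambda = 193 nm, NA = 1.28
Step 2: R = k1 * lambda / NA
R = 0.73 * 193 / 1.28
R = 110.1 nm


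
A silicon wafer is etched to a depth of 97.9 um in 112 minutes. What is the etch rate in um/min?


Step 1: Etch rate = depth / time
Step 2: rate = 97.9 / 112
rate = 0.874 um/min


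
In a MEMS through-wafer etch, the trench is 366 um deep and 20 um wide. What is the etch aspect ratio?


Step 1: AR = depth / width
Step 2: AR = 366 / 20
AR = 18.3


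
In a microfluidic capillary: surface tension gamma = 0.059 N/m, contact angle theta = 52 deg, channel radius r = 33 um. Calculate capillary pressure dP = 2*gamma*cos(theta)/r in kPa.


Step 1: cos(52 deg) = 0.6157
Step 2: Convert r to m: r = 33e-6 m
Step 3: dP = 2 * 0.059 * 0.6157 / 33e-6 = 2201.6 Pa
Step 4: Convert Pa to kPa (divide by 1000).
dP = 2.2 kPa


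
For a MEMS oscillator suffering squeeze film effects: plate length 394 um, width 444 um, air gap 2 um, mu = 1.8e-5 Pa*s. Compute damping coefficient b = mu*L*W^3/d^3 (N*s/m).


Step 1: Convert to SI.
L = 394e-6 m, W = 444e-6 m, d = 2e-6 m
Step 2: W^3 = (444e-6)^3 = 8.75e-11 m^3
Step 3: d^3 = (2e-6)^3 = 8.00e-18 m^3
Step 4: b = 1.8e-5 * 394e-6 * 8.75e-11 / 8.00e-18
b = 7.76e-02 N*s/m


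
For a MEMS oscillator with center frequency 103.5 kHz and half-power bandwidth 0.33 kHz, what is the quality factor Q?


Step 1: Q = f0 / bandwidth
Step 2: Q = 103.5 / 0.33
Q = 313.6


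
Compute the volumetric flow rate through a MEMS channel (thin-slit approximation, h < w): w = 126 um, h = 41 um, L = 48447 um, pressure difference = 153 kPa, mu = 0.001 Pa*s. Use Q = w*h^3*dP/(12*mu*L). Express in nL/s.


Step 1: Convert all dimensions to SI (meters).
w = 126e-6 m, h = 41e-6 m, L = 48447e-6 m, dP = 153e3 Pa
Step 2: Q = w * h^3 * dP / (12 * mu * L)
Q = 126e-6 * (41e-6)^3 * 153e3 / (12 * 0.001 * 48447e-6) = 2.28541678e-09 m^3/s
Step 3: Convert Q from m^3/s to nL/s (1 m^3 = 1e12 nL, so multiply by 1e12).
Q = 2285.417 nL/s


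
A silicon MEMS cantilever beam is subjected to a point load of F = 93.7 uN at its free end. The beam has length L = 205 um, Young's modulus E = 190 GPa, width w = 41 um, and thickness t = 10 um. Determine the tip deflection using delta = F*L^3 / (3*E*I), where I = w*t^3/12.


Step 1: Calculate the second moment of area.
I = w * t^3 / 12 = 41 * 10^3 / 12 = 3416.6667 um^4
Step 2: Convert E to consistent units (1 GPa = 1000 uN/um^2).
E = 190 GPa = 190000 uN/um^2
Step 3: Calculate tip deflection.
delta = F * L^3 / (3 * E * I)
delta = 93.7 * 205^3 / (3 * 190000 * 3416.6667)
delta = 0.4145 um


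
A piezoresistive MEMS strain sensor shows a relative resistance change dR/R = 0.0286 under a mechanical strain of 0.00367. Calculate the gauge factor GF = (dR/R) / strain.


Step 1: Identify values.
dR/R = 0.0286, strain = 0.00367
Step 2: GF = (dR/R) / strain = 0.0286 / 0.00367
GF = 7.8


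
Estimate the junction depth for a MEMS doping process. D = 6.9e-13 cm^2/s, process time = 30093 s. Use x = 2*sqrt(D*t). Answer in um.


Step 1: Compute D*t = 6.9e-13 * 30093 = 2.076417e-08 cm^2
Step 2: sqrt(D*t) = 1.44098e-04 cm
Step 3: x = 2 * 1.44098e-04 cm = 2.88196e-04 cm
Step 4: Convert to um (1 cm = 1e4 um): x = 2.882 um


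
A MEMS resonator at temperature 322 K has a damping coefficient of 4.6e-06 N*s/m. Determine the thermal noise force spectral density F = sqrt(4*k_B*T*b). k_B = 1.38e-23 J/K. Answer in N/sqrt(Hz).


Step 1: Compute 4 * k_B * T * b
= 4 * 1.38e-23 * 322 * 4.6e-06
= 8.1762e-26 N^2/Hz
Step 2: F_noise = sqrt(8.1762e-26)
F_noise = 2.86e-13 N/sqrt(Hz)


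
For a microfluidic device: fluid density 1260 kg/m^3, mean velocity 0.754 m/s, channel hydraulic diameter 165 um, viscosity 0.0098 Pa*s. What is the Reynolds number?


Step 1: Convert Dh to meters: Dh = 165e-6 m
Step 2: Re = rho * v * Dh / mu
Re = 1260 * 0.754 * 165e-6 / 0.0098
Re = 15.996


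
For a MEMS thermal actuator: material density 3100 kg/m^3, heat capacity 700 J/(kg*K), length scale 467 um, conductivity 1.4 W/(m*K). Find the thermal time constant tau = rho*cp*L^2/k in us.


Step 1: Convert L to m: L = 467e-6 m
Step 2: L^2 = (467e-6)^2 = 2.18089e-07 m^2
Step 3: tau = 3100 * 700 * 2.18089e-07 / 1.4 = 3.3803795e-01 s
Step 4: Convert to microseconds (multiply by 1e6).
tau = 338037.95 us


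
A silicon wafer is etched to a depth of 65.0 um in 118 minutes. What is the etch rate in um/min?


Step 1: Etch rate = depth / time
Step 2: rate = 65.0 / 118
rate = 0.551 um/min


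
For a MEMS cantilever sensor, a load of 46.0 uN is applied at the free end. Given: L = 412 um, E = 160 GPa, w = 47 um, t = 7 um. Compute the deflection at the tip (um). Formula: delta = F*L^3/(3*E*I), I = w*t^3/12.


Step 1: Calculate the second moment of area.
I = w * t^3 / 12 = 47 * 7^3 / 12 = 1343.4167 um^4
Step 2: Convert E to consistent units (1 GPa = 1000 uN/um^2).
E = 160 GPa = 160000 uN/um^2
Step 3: Calculate tip deflection.
delta = F * L^3 / (3 * E * I)
delta = 46.0 * 412^3 / (3 * 160000 * 1343.4167)
delta = 4.9888 um


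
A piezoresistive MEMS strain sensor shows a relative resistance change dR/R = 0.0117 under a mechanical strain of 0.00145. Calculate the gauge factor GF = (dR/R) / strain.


Step 1: Identify values.
dR/R = 0.0117, strain = 0.00145
Step 2: GF = (dR/R) / strain = 0.0117 / 0.00145
GF = 8.1


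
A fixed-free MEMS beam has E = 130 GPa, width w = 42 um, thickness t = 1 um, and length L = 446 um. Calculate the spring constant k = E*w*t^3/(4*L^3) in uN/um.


Step 1: Convert E to consistent units (1 GPa = 1000 uN/um^2).
E = 130 GPa = 130000 uN/um^2
Step 2: Compute t^3 = 1^3 = 1
Step 3: Compute L^3 = 446^3 = 88716536
Step 4: k = 130000 * 42 * 1 / (4 * 88716536)
k = 0.0154 uN/um


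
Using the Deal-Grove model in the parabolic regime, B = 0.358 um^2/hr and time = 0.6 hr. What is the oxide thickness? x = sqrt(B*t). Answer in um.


Step 1: Compute B*t = 0.358 * 0.6 = 0.2148
Step 2: x = sqrt(0.2148)
x = 0.463 um


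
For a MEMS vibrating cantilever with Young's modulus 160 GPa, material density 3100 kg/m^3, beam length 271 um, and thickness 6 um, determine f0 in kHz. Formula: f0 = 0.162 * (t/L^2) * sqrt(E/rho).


Step 1: Convert units to SI.
t_SI = 6e-6 m, L_SI = 271e-6 m
Step 2: Calculate sqrt(E/rho).
sqrt(160e9 / 3100) = 7184.21 m/s
Step 3: Compute f0.
f0 = 0.162 * 6e-6 / (271e-6)^2 * 7184.21 = 95083.8 Hz = 95.08 kHz


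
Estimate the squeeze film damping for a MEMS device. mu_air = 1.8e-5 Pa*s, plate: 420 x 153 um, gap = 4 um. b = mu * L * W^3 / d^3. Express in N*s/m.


Step 1: Convert to SI.
L = 420e-6 m, W = 153e-6 m, d = 4e-6 m
Step 2: W^3 = (153e-6)^3 = 3.58e-12 m^3
Step 3: d^3 = (4e-6)^3 = 6.40e-17 m^3
Step 4: b = 1.8e-5 * 420e-6 * 3.58e-12 / 6.40e-17
b = 4.23e-04 N*s/m


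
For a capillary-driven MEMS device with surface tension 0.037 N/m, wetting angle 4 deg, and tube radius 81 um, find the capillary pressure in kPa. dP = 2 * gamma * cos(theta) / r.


Step 1: cos(4 deg) = 0.9976
Step 2: Convert r to m: r = 81e-6 m
Step 3: dP = 2 * 0.037 * 0.9976 / 81e-6 = 911.4 Pa
Step 4: Convert Pa to kPa (divide by 1000).
dP = 0.91 kPa


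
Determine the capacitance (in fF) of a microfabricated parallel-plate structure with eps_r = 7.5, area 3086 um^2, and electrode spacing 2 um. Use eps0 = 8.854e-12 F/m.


Step 1: Convert area to m^2: A = 3086e-12 m^2
Step 2: Convert gap to m: d = 2e-6 m
Step 3: C = eps0 * eps_r * A / d
C = 8.854e-12 * 7.5 * 3086e-12 / 2e-6
Step 4: Convert to fF (multiply by 1e15).
C = 102.46 fF


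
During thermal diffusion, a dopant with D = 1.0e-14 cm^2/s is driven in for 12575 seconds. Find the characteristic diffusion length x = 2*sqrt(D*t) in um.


Step 1: Compute D*t = 1.0e-14 * 12575 = 1.2575e-10 cm^2
Step 2: sqrt(D*t) = 1.1214e-05 cm
Step 3: x = 2 * 1.1214e-05 cm = 2.2428e-05 cm
Step 4: Convert to um (1 cm = 1e4 um): x = 0.224 um


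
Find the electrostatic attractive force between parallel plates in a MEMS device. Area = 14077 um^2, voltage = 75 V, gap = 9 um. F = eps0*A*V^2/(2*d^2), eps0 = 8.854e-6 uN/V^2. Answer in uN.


Step 1: Identify parameters.
eps0 = 8.854e-6 uN/V^2, A = 14077 um^2, V = 75 V, d = 9 um
Step 2: Compute V^2 = 75^2 = 5625
Step 3: Compute d^2 = 9^2 = 81
Step 4: F = 0.5 * 8.854e-6 * 14077 * 5625 / 81
F = 4.328 uN


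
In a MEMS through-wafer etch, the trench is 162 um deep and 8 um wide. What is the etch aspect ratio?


Step 1: AR = depth / width
Step 2: AR = 162 / 8
AR = 20.3


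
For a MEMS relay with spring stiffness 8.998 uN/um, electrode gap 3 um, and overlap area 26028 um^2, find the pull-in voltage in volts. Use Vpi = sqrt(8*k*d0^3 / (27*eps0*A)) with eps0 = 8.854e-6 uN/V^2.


Step 1: Compute numerator: 8 * k * d0^3 = 8 * 8.998 * 3^3 = 1943.568
Step 2: Compute denominator: 27 * eps0 * A = 27 * 8.854e-6 * 26028 = 6.222202
Step 3: Vpi = sqrt(1943.568 / 6.222202)
Vpi = 17.67 V


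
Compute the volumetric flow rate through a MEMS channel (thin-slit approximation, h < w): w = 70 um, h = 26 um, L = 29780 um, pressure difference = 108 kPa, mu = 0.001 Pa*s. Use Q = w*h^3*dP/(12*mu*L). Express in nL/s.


Step 1: Convert all dimensions to SI (meters).
w = 70e-6 m, h = 26e-6 m, L = 29780e-6 m, dP = 108e3 Pa
Step 2: Q = w * h^3 * dP / (12 * mu * L)
Q = 70e-6 * (26e-6)^3 * 108e3 / (12 * 0.001 * 29780e-6) = 3.718227e-10 m^3/s
Step 3: Convert Q from m^3/s to nL/s (1 m^3 = 1e12 nL, so multiply by 1e12).
Q = 371.823 nL/s


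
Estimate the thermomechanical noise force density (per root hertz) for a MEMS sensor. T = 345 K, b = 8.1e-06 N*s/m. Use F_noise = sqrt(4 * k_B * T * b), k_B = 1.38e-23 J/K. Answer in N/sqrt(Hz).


Step 1: Compute 4 * k_B * T * b
= 4 * 1.38e-23 * 345 * 8.1e-06
= 1.5426e-25 N^2/Hz
Step 2: F_noise = sqrt(1.5426e-25)
F_noise = 3.93e-13 N/sqrt(Hz)


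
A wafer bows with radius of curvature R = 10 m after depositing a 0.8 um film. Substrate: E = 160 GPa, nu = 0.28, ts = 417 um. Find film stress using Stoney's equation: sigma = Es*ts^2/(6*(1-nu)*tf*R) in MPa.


Step 1: Compute numerator: Es * ts^2 = 160 * 417^2 = 27822240 (GPa*um^2)
Step 2: Compute denominator (R in um): 6*(1-nu)*tf*R = 6*0.72*0.8*10e6 = 34560000.0 (um^2)
Step 3: sigma (GPa) = 27822240 / 34560000.0 = 8.05042e-01 GPa
Step 4: Convert to MPa (x1000): sigma = 805.0 MPa


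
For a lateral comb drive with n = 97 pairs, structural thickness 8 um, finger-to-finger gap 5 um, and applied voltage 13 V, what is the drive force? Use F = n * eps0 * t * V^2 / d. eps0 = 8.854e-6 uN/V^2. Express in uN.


Step 1: Parameters: n=97, eps0=8.854e-6 uN/V^2, t=8 um, V=13 V, d=5 um
Step 2: V^2 = 169
Step 3: F = 97 * 8.854e-6 * 8 * 169 / 5
F = 0.232 uN


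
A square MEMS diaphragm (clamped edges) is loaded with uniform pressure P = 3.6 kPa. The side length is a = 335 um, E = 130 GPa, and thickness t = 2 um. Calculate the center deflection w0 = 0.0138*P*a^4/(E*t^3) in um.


Step 1: Convert pressure to compatible units (E is in GPa, so P in GPa).
P = 3.6 kPa = 3.6e-6 GPa
Step 2: Compute numerator: 0.0138 * P * a^4.
a^4 = 335^4 = 12594450625
numerator = 0.0138 * 3.6e-6 * 12594450625 = 6.25692e+02
Step 3: Compute denominator: E * t^3 = 130 * 2^3 = 1040
Step 4: w0 = numerator / denominator = 6.25692e+02 / 1040 = 0.6016 um


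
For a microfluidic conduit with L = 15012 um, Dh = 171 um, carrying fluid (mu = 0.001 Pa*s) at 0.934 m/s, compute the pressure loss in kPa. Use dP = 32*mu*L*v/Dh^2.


Step 1: Convert to SI: L = 15012e-6 m, Dh = 171e-6 m
Step 2: dP = 32 * 0.001 * 15012e-6 * 0.934 / (171e-6)^2
Step 3: dP = 15344.16 Pa
Step 4: Convert to kPa: dP = 15.34 kPa


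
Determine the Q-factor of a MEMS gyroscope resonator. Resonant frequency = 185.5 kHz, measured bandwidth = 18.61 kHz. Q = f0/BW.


Step 1: Q = f0 / bandwidth
Step 2: Q = 185.5 / 18.61
Q = 10.0


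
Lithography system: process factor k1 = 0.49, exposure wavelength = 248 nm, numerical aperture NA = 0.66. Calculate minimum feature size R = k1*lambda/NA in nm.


Step 1: Identify values: k1 = 0.49, lambda = 248 nm, NA = 0.66
Step 2: R = k1 * lambda / NA
R = 0.49 * 248 / 0.66
R = 184.1 nm


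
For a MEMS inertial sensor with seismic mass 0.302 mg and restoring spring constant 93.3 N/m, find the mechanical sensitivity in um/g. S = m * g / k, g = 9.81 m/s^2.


Step 1: Convert mass: m = 0.302 mg = 3.02e-07 kg
Step 2: S = m * g / k = 3.02e-07 * 9.81 / 93.3
Step 3: S = 3.18e-08 m/g
Step 4: Convert to um/g: S = 0.032 um/g


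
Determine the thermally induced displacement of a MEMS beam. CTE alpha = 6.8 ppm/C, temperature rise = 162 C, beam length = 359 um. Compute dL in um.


Step 1: Convert CTE: alpha = 6.8 ppm/C = 6.8e-6 /C
Step 2: dL = 6.8e-6 * 162 * 359
dL = 0.3955 um


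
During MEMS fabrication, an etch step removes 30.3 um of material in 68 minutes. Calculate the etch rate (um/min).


Step 1: Etch rate = depth / time
Step 2: rate = 30.3 / 68
rate = 0.446 um/min


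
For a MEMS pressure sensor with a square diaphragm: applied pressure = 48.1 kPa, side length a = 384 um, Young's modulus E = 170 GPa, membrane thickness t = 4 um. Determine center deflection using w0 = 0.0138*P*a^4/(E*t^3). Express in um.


Step 1: Convert pressure to compatible units (E is in GPa, so P in GPa).
P = 48.1 kPa = 48.1e-6 GPa
Step 2: Compute numerator: 0.0138 * P * a^4.
a^4 = 384^4 = 21743271936
numerator = 0.0138 * 48.1e-6 * 21743271936 = 1.443275e+04
Step 3: Compute denominator: E * t^3 = 170 * 4^3 = 10880
Step 4: w0 = numerator / denominator = 1.443275e+04 / 10880 = 1.3265 um


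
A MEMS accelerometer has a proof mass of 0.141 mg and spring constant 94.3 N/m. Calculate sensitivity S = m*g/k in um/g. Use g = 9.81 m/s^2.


Step 1: Convert mass: m = 0.141 mg = 1.41e-07 kg
Step 2: S = m * g / k = 1.41e-07 * 9.81 / 94.3
Step 3: S = 1.47e-08 m/g
Step 4: Convert to um/g: S = 0.015 um/g


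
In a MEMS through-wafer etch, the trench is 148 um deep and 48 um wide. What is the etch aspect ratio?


Step 1: AR = depth / width
Step 2: AR = 148 / 48
AR = 3.1


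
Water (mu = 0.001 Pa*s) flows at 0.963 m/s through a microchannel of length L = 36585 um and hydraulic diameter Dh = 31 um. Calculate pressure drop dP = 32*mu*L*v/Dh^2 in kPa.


Step 1: Convert to SI: L = 36585e-6 m, Dh = 31e-6 m
Step 2: dP = 32 * 0.001 * 36585e-6 * 0.963 / (31e-6)^2
Step 3: dP = 1173156.46 Pa
Step 4: Convert to kPa: dP = 1173.16 kPa


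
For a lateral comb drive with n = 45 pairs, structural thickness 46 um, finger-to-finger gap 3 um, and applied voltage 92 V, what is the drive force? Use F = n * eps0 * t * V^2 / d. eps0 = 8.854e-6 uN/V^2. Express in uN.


Step 1: Parameters: n=45, eps0=8.854e-6 uN/V^2, t=46 um, V=92 V, d=3 um
Step 2: V^2 = 8464
Step 3: F = 45 * 8.854e-6 * 46 * 8464 / 3
F = 51.709 uN


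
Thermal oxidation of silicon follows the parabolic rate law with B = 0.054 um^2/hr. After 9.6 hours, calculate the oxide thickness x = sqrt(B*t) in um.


Step 1: Compute B*t = 0.054 * 9.6 = 0.5184
Step 2: x = sqrt(0.5184)
x = 0.72 um


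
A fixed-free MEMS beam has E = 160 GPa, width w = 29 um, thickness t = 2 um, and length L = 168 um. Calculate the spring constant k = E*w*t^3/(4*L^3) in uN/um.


Step 1: Convert E to consistent units (1 GPa = 1000 uN/um^2).
E = 160 GPa = 160000 uN/um^2
Step 2: Compute t^3 = 2^3 = 8
Step 3: Compute L^3 = 168^3 = 4741632
Step 4: k = 160000 * 29 * 8 / (4 * 4741632)
k = 1.9571 uN/um


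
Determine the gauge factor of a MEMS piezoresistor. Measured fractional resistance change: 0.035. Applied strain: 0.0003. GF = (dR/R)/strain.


Step 1: Identify values.
dR/R = 0.035, strain = 0.0003
Step 2: GF = (dR/R) / strain = 0.035 / 0.0003
GF = 116.7


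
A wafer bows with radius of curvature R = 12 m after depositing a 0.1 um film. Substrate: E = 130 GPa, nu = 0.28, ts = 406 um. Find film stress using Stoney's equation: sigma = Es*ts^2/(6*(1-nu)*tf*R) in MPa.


Step 1: Compute numerator: Es * ts^2 = 130 * 406^2 = 21428680 (GPa*um^2)
Step 2: Compute denominator (R in um): 6*(1-nu)*tf*R = 6*0.72*0.1*12e6 = 5184000.0 (um^2)
Step 3: sigma (GPa) = 21428680 / 5184000.0 = 4.133619e+00 GPa
Step 4: Convert to MPa (x1000): sigma = 4133.6 MPa


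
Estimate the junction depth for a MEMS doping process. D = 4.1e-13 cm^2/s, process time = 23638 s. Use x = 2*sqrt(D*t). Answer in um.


Step 1: Compute D*t = 4.1e-13 * 23638 = 9.69158e-09 cm^2
Step 2: sqrt(D*t) = 9.84458e-05 cm
Step 3: x = 2 * 9.84458e-05 cm = 1.968916e-04 cm
Step 4: Convert to um (1 cm = 1e4 um): x = 1.969 um


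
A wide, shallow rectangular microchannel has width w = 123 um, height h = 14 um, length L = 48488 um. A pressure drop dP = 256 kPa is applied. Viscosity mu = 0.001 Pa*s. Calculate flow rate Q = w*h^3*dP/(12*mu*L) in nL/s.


Step 1: Convert all dimensions to SI (meters).
w = 123e-6 m, h = 14e-6 m, L = 48488e-6 m, dP = 256e3 Pa
Step 2: Q = w * h^3 * dP / (12 * mu * L)
Q = 123e-6 * (14e-6)^3 * 256e3 / (12 * 0.001 * 48488e-6) = 1.4849563e-10 m^3/s
Step 3: Convert Q from m^3/s to nL/s (1 m^3 = 1e12 nL, so multiply by 1e12).
Q = 148.496 nL/s


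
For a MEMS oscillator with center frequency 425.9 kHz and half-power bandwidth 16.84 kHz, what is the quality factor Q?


Step 1: Q = f0 / bandwidth
Step 2: Q = 425.9 / 16.84
Q = 25.3


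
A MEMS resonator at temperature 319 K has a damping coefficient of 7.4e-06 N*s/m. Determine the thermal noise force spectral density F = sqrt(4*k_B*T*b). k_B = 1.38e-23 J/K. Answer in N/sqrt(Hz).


Step 1: Compute 4 * k_B * T * b
= 4 * 1.38e-23 * 319 * 7.4e-06
= 1.3031e-25 N^2/Hz
Step 2: F_noise = sqrt(1.3031e-25)
F_noise = 3.61e-13 N/sqrt(Hz)


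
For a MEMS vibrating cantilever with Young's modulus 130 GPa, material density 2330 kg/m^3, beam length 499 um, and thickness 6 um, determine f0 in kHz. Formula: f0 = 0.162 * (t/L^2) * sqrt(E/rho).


Step 1: Convert units to SI.
t_SI = 6e-6 m, L_SI = 499e-6 m
Step 2: Calculate sqrt(E/rho).
sqrt(130e9 / 2330) = 7469.54 m/s
Step 3: Compute f0.
f0 = 0.162 * 6e-6 / (499e-6)^2 * 7469.54 = 29158.1 Hz = 29.16 kHz


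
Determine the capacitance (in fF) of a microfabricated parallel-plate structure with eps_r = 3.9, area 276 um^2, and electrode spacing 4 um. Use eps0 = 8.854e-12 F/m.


Step 1: Convert area to m^2: A = 276e-12 m^2
Step 2: Convert gap to m: d = 4e-6 m
Step 3: C = eps0 * eps_r * A / d
C = 8.854e-12 * 3.9 * 276e-12 / 4e-6
Step 4: Convert to fF (multiply by 1e15).
C = 2.38 fF


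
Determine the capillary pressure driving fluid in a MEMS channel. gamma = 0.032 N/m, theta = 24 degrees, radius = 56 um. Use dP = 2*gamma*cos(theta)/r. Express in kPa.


Step 1: cos(24 deg) = 0.9135
Step 2: Convert r to m: r = 56e-6 m
Step 3: dP = 2 * 0.032 * 0.9135 / 56e-6 = 1044.0 Pa
Step 4: Convert Pa to kPa (divide by 1000).
dP = 1.04 kPa


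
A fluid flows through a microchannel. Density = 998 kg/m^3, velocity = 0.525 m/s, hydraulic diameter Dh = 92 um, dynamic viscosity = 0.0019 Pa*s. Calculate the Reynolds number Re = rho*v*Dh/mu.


Step 1: Convert Dh to meters: Dh = 92e-6 m
Step 2: Re = rho * v * Dh / mu
Re = 998 * 0.525 * 92e-6 / 0.0019
Re = 25.37


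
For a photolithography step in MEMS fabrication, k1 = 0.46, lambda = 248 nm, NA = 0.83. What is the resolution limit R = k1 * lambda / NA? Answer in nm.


Step 1: Identify values: k1 = 0.46, lambda = 248 nm, NA = 0.83
Step 2: R = k1 * lambda / NA
R = 0.46 * 248 / 0.83
R = 137.4 nm


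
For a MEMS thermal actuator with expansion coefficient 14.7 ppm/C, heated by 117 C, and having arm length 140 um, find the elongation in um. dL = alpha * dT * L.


Step 1: Convert CTE: alpha = 14.7 ppm/C = 14.7e-6 /C
Step 2: dL = 14.7e-6 * 117 * 140
dL = 0.2408 um


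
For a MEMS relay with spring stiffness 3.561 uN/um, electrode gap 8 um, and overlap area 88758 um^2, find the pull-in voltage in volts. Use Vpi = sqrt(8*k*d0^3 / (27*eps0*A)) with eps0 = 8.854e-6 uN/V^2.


Step 1: Compute numerator: 8 * k * d0^3 = 8 * 3.561 * 8^3 = 14585.856
Step 2: Compute denominator: 27 * eps0 * A = 27 * 8.854e-6 * 88758 = 21.21831
Step 3: Vpi = sqrt(14585.856 / 21.21831)
Vpi = 26.22 V


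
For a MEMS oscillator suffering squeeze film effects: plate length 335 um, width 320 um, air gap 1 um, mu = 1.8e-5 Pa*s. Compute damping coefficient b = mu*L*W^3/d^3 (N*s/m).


Step 1: Convert to SI.
L = 335e-6 m, W = 320e-6 m, d = 1e-6 m
Step 2: W^3 = (320e-6)^3 = 3.28e-11 m^3
Step 3: d^3 = (1e-6)^3 = 1.00e-18 m^3
Step 4: b = 1.8e-5 * 335e-6 * 3.28e-11 / 1.00e-18
b = 1.98e-01 N*s/m


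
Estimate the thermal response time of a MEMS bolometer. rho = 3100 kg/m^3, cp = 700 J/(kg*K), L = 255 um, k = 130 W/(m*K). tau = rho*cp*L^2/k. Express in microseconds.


Step 1: Convert L to m: L = 255e-6 m
Step 2: L^2 = (255e-6)^2 = 6.5025e-08 m^2
Step 3: tau = 3100 * 700 * 6.5025e-08 / 130 = 1.08541731e-03 s
Step 4: Convert to microseconds (multiply by 1e6).
tau = 1085.417 us


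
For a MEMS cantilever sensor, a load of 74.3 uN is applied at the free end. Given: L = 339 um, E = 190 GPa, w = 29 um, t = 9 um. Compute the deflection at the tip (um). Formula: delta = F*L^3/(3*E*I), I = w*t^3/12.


Step 1: Calculate the second moment of area.
I = w * t^3 / 12 = 29 * 9^3 / 12 = 1761.75 um^4
Step 2: Convert E to consistent units (1 GPa = 1000 uN/um^2).
E = 190 GPa = 190000 uN/um^2
Step 3: Calculate tip deflection.
delta = F * L^3 / (3 * E * I)
delta = 74.3 * 339^3 / (3 * 190000 * 1761.75)
delta = 2.8825 um


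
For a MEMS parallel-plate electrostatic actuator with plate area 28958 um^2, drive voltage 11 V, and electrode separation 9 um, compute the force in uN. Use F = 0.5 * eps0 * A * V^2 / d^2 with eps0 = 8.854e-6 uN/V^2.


Step 1: Identify parameters.
eps0 = 8.854e-6 uN/V^2, A = 28958 um^2, V = 11 V, d = 9 um
Step 2: Compute V^2 = 11^2 = 121
Step 3: Compute d^2 = 9^2 = 81
Step 4: F = 0.5 * 8.854e-6 * 28958 * 121 / 81
F = 0.192 uN


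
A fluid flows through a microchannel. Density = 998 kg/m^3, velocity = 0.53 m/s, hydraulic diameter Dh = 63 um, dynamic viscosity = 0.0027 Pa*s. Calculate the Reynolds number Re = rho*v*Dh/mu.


Step 1: Convert Dh to meters: Dh = 63e-6 m
Step 2: Re = rho * v * Dh / mu
Re = 998 * 0.53 * 63e-6 / 0.0027
Re = 12.342


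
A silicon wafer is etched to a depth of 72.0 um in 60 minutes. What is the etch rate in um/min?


Step 1: Etch rate = depth / time
Step 2: rate = 72.0 / 60
rate = 1.2 um/min


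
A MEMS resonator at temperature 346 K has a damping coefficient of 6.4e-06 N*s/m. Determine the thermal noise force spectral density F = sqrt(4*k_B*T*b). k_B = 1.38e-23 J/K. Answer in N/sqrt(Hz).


Step 1: Compute 4 * k_B * T * b
= 4 * 1.38e-23 * 346 * 6.4e-06
= 1.2223e-25 N^2/Hz
Step 2: F_noise = sqrt(1.2223e-25)
F_noise = 3.50e-13 N/sqrt(Hz)


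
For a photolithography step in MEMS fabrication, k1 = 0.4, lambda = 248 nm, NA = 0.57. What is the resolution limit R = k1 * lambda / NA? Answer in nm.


Step 1: Identify values: k1 = 0.4, lambda = 248 nm, NA = 0.57
Step 2: R = k1 * lambda / NA
R = 0.4 * 248 / 0.57
R = 174.0 nm


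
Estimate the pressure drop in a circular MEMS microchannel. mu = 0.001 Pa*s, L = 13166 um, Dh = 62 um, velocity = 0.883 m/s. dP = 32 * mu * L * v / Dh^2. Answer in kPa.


Step 1: Convert to SI: L = 13166e-6 m, Dh = 62e-6 m
Step 2: dP = 32 * 0.001 * 13166e-6 * 0.883 / (62e-6)^2
Step 3: dP = 96779.01 Pa
Step 4: Convert to kPa: dP = 96.78 kPa


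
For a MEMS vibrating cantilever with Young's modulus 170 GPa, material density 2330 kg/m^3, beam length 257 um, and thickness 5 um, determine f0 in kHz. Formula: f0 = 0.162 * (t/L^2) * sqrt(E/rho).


Step 1: Convert units to SI.
t_SI = 5e-6 m, L_SI = 257e-6 m
Step 2: Calculate sqrt(E/rho).
sqrt(170e9 / 2330) = 8541.74 m/s
Step 3: Compute f0.
f0 = 0.162 * 5e-6 / (257e-6)^2 * 8541.74 = 104752.7 Hz = 104.75 kHz


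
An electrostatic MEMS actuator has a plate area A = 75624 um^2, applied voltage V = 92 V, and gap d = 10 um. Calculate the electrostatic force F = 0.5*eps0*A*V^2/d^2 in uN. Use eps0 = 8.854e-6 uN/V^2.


Step 1: Identify parameters.
eps0 = 8.854e-6 uN/V^2, A = 75624 um^2, V = 92 V, d = 10 um
Step 2: Compute V^2 = 92^2 = 8464
Step 3: Compute d^2 = 10^2 = 100
Step 4: F = 0.5 * 8.854e-6 * 75624 * 8464 / 100
F = 28.336 uN


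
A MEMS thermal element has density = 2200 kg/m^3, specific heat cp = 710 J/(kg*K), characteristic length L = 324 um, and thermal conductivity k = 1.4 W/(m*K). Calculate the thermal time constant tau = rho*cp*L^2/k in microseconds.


Step 1: Convert L to m: L = 324e-6 m
Step 2: L^2 = (324e-6)^2 = 1.04976e-07 m^2
Step 3: tau = 2200 * 710 * 1.04976e-07 / 1.4 = 1.1712322286e-01 s
Step 4: Convert to microseconds (multiply by 1e6).
tau = 117123.223 us
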